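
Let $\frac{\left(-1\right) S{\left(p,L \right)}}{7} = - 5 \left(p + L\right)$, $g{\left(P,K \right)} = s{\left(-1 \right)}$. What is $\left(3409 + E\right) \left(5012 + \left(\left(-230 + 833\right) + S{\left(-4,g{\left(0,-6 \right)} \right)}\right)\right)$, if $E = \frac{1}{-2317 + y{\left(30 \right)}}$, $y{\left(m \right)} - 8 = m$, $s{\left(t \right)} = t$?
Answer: $\frac{42263958400}{2279} \approx 1.8545 \cdot 10^{7}$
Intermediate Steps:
$g{\left(P,K \right)} = -1$
$y{\left(m \right)} = 8 + m$
$S{\left(p,L \right)} = 35 L + 35 p$ ($S{\left(p,L \right)} = - 7 \left(- 5 \left(p + L\right)\right) = - 7 \left(- 5 \left(L + p\right)\right) = - 7 \left(- 5 L - 5 p\right) = 35 L + 35 p$)
$E = - \frac{1}{2279}$ ($E = \frac{1}{-2317 + \left(8 + 30\right)} = \frac{1}{-2317 + 38} = \frac{1}{-2279} = - \frac{1}{2279} \approx -0.00043879$)
$\left(3409 + E\right) \left(5012 + \left(\left(-230 + 833\right) + S{\left(-4,g{\left(0,-6 \right)} \right)}\right)\right) = \left(3409 - \frac{1}{2279}\right) \left(5012 + \left(\left(-230 + 833\right) + \left(35 \left(-1\right) + 35 \left(-4\right)\right)\right)\right) = \frac{7769110 \left(5012 + \left(603 - 175\right)\right)}{2279} = \frac{7769110 \left(5012 + 428\right)}{2279} = \frac{7769110}{2279} \cdot 5440 = \frac{42263958400}{2279}$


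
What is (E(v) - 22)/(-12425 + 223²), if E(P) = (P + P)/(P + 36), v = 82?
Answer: -152/275117 ≈ -0.00055249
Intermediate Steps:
E(P) = 2*P/(36 + P) (E(P) = (2*P)/(36 + P) = 2*P/(36 + P))
(E(v) - 22)/(-12425 + 223²) = (2*82/(36 + 82) - 22)/(-12425 + 223²) = (2*82/118 - 22)/(-12425 + 49729) = (2*82*(1/118) - 22)/37304 = (82/59 - 22)*(1/37304) = -1216/59*1/37304 = -152/275117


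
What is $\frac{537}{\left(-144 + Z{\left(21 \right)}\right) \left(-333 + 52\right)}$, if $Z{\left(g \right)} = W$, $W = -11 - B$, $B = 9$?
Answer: $\frac{537}{46084} \approx 0.011653$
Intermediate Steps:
$W = -20$ ($W = -11 - 9 = -20$)
$Z{\left(g \right)} = -20$
$\frac{537}{\left(-144 + Z{\left(21 \right)}\right) \left(-333 + 52\right)} = \frac{537}{\left(-144 - 20\right) \left(-333 + 52\right)} = \frac{537}{\left(-164\right) \left(-281\right)} = \frac{537}{46084}$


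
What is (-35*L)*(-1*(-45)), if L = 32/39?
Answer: -16800/13 ≈ -1292.3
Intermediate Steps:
L = 32/39 (L = 32*(1/39) = 32/39 ≈ 0.82051)
(-35*L)*(-1*(-45)) = (-35*32/39)*(-1*(-45)) = -1120/39*45 = -16800/13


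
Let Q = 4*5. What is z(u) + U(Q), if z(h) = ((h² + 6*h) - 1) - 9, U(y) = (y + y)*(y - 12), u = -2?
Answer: 302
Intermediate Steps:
Q = 20
U(y) = 2*y*(-12 + y) (U(y) = (2*y)*(-12 + y) = 2*y*(-12 + y))
z(h) = -10 + h² + 6*h (z(h) = (-1 + h² + 6*h) - 9 = -10 + h² + 6*h)
z(u) + U(Q) = (-10 + (-2)² + 6*(-2)) + 2*20*(-12 + 20) = (-10 + 4 - 12) + 2*20*8 = -18 + 320 = 302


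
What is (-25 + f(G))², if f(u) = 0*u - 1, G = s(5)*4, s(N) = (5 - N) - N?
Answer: 676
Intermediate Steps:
s(N) = 5 - 2*N
G = -20 (G = (5 - 2*5)*4 = (5 - 10)*4 = -5*4 = -20)
f(u) = -1 (f(u) = 0 - 1 = -1)
(-25 + f(G))² = (-25 - 1)² = (-26)² = 676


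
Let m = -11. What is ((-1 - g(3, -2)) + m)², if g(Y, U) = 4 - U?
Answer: 324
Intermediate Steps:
((-1 - g(3, -2)) + m)² = ((-1 - (4 - 1*(-2))) - 11)² = ((-1 - (4 + 2)) - 11)² = ((-1 - 1*6) - 11)² = ((-1 - 6) - 11)² = (-7 - 11)² = (-18)² = 324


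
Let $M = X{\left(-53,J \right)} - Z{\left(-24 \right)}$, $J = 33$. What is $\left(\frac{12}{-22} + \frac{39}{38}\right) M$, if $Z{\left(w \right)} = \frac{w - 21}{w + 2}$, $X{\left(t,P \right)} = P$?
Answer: $\frac{136881}{9196} \approx 14.885$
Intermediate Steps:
$Z{\left(w \right)} = \frac{-21 + w}{2 + w}$
$M = \frac{681}{22}$ ($M = 33 - \frac{-21 - 24}{2 - 24} = 33 - \frac{1}{-22} \left(-45\right) = 33 - \left(- \frac{1}{22}\right) \left(-45\right) = 33 - \frac{45}{22} = \frac{681}{22} \approx 30.955$)
$\left(\frac{12}{-22} + \frac{39}{38}\right) M = \left(\frac{12}{-22} + \frac{39}{38}\right) \frac{681}{22} = \left(12 \left(- \frac{1}{22}\right) + 39 \cdot \frac{1}{38}\right) \frac{681}{22} = \left(- \frac{6}{11} + \frac{39}{38}\right) \frac{681}{22} = \frac{201}{418} \cdot \frac{681}{22} = \frac{136881}{9196}$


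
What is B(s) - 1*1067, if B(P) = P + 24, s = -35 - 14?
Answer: -1092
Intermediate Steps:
s = -49
B(P) = 24 + P
B(s) - 1*1067 = (24 - 49) - 1*1067 = -25 - 1067 = -1092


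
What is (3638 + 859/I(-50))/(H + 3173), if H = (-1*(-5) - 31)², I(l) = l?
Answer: 60347/64150 ≈ 0.94072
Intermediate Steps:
H = 676 (H = (5 - 31)² = (-26)² = 676)
(3638 + 859/I(-50))/(H + 3173) = (3638 + 859/(-50))/(676 + 3173) = (3638 + 859*(-1/50))/3849 = (3638 - 859/50)*(1/3849) = (181041/50)*(1/3849) = 60347/64150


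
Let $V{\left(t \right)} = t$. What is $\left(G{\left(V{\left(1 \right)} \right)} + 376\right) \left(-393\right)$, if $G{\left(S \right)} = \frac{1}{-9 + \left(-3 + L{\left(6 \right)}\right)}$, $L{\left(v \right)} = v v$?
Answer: $- \frac{1182275}{8} \approx -1.4778 \cdot 10^{5}$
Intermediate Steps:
$L{\left(v \right)} = v^{2}$
$G{\left(S \right)} = \frac{1}{24}$ ($G{\left(S \right)} = \frac{1}{-9 - \left(3 - 6^{2}\right)} = \frac{1}{-9 + \left(-3 + 36\right)} = \frac{1}{-9 + 33} = \frac{1}{24}$)
$\left(G{\left(V{\left(1 \right)} \right)} + 376\right) \left(-393\right) = \left(\frac{1}{24} + 376\right) \left(-393\right) = \frac{9025}{24} \left(-393\right) = - \frac{1182275}{8}$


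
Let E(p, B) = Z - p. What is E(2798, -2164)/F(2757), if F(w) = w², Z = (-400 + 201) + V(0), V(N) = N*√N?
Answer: -333/844561 ≈ -0.00039429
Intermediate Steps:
V(N) = N^(3/2)
Z = -199 (Z = (-400 + 201) + 0^(3/2) = -199 + 0 = -199)
E(p, B) = -199 - p
E(2798, -2164)/F(2757) = (-199 - 1*2798)/(2757²) = (-199 - 2798)/7601049 = -2997*1/7601049 = -333/844561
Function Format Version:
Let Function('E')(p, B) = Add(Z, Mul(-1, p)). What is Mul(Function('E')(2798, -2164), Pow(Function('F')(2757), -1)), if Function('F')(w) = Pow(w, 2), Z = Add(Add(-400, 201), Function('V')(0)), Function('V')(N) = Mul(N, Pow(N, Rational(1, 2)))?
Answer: Rational(-333, 844561) ≈ -0.00039429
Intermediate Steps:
Function('V')(N) = Pow(N, Rational(3, 2))
Z = -199 (Z = Add(Add(-400, 201), Pow(0, Rational(3, 2))) = Add(-199, 0) = -199)
Function('E')(p, B) = Add(-199, Mul(-1, p))
Mul(Function('E')(2798, -2164), Pow(Function('F')(2757), -1)) = Mul(Add(-199, Mul(-1, 2798)), Pow(Pow(2757, 2), -1)) = Mul(Add(-199, -2798), Pow(7601049, -1)) = Mul(-2997, Rational(1, 7601049)) = Rational(-333, 844561)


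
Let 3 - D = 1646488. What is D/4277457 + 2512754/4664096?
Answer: 1534416542009/9975235041936 ≈ 0.15382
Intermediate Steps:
D = -1646485 (D = 3 - 1*1646488 = 3 - 1646488 = -1646485)
D/4277457 + 2512754/4664096 = -1646485/4277457 + 2512754/4664096 = -1646485*1/4277457 + 2512754*(1/4664096) = -1646485/4277457 + 1256377/2332048 = 1534416542009/9975235041936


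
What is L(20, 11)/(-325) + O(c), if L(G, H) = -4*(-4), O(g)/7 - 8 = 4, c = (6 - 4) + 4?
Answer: 27284/325 ≈ 83.951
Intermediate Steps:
c = 6 (c = 2 + 4 = 6)
O(g) = 84 (O(g) = 56 + 7*4 = 56 + 28 = 84)
L(G, H) = 16
L(20, 11)/(-325) + O(c) = 16/(-325) + 84 = 16*(-1/325) + 84 = -16/325 + 84 = 27284/325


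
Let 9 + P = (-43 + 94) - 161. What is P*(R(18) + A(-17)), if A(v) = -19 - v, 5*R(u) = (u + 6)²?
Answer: -67354/5 ≈ -13471.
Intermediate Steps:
R(u) = (6 + u)²/5 (R(u) = (u + 6)²/5 = (6 + u)²/5)
P = -119 (P = -9 + ((-43 + 94) - 161) = -9 + (51 - 161) = -9 - 110 = -119)
P*(R(18) + A(-17)) = -119*((6 + 18)²/5 + (-19 - 1*(-17))) = -119*((⅕)*24² + (-19 + 17)) = -119*((⅕)*576 - 2) = -119*(576/5 - 2) = -119*566/5 = -67354/5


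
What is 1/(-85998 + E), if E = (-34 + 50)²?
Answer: -1/85742 ≈ -1.1663e-5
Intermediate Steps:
E = 256 (E = 16² = 256)
1/(-85998 + E) = 1/(-85998 + 256) = 1/(-85742) = -1/85742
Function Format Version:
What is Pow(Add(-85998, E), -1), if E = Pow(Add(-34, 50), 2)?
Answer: Rational(-1, 85742) ≈ -1.1663e-5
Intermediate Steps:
E = 256 (E = Pow(16, 2) = 256)
Pow(Add(-85998, E), -1) = Pow(Add(-85998, 256), -1) = Pow(-85742, -1) = Rational(-1, 85742)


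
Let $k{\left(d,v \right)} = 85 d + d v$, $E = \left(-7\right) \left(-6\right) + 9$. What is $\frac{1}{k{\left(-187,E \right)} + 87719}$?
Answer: $\frac{1}{62287} \approx 1.6055 \cdot 10^{-5}$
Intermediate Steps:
$E = 51$ ($E = 42 + 9 = 51$)
$\frac{1}{k{\left(-187,E \right)} + 87719} = \frac{1}{- 187 \left(85 + 51\right) + 87719} = \frac{1}{\left(-187\right) 136 + 87719} = \frac{1}{-25432 + 87719} = \frac{1}{62287}$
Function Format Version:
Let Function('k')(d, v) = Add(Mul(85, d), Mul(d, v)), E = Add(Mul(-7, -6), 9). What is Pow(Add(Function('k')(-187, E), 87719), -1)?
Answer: Rational(1, 62287) ≈ 1.6055e-5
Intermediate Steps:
E = 51 (E = Add(42, 9) = 51)
Pow(Add(Function('k')(-187, E), 87719), -1) = Pow(Add(Mul(-187, Add(85, 51)), 87719), -1) = Pow(Add(Mul(-187, 136), 87719), -1) = Pow(Add(-25432, 87719), -1) = Pow(62287, -1) = Rational(1, 62287)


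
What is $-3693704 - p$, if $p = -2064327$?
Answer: $-1629377$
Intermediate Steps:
$-3693704 - p = -3693704 - -2064327 = -3693704 + 2064327 = -1629377$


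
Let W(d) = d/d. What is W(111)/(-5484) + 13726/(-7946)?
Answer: -37640665/21787932 ≈ -1.7276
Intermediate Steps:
W(d) = 1
W(111)/(-5484) + 13726/(-7946) = 1/(-5484) + 13726/(-7946) = 1*(-1/5484) + 13726*(-1/7946) = -1/5484 - 6863/3973 = -37640665/21787932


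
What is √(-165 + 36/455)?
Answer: I*√34142745/455 ≈ 12.842*I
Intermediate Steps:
√(-165 + 36/455) = √(-75039/455) = I*√34142745/455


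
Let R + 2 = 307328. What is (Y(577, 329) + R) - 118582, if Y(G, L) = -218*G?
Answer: 62958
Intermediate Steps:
R = 307326 (R = -2 + 307328 = 307326)
(Y(577, 329) + R) - 118582 = (-218*577 + 307326) - 118582 = (-125786 + 307326) - 118582 = 181540 - 118582 = 62958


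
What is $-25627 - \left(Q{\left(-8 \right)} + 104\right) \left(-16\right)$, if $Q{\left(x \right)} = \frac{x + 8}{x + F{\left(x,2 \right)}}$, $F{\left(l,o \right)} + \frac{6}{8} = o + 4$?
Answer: $-23963$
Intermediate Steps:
$F{\left(l,o \right)} = \frac{13}{4} + o$ ($F{\left(l,o \right)} = - \frac{3}{4} + \left(o + 4\right) = - \frac{3}{4} + \left(4 + o\right) = \frac{13}{4} + o$)
$Q{\left(x \right)} = \frac{8 + x}{\frac{21}{4} + x}$ ($Q{\left(x \right)} = \frac{x + 8}{x + \left(\frac{13}{4} + 2\right)} = \frac{8 + x}{x + \frac{21}{4}} = \frac{8 + x}{\frac{21}{4} + x}$)
$-25627 - \left(Q{\left(-8 \right)} + 104\right) \left(-16\right) = -25627 - \left(\frac{4 \left(8 - 8\right)}{21 + 4 \left(-8\right)} + 104\right) \left(-16\right) = -25627 - \left(4 \frac{1}{21 - 32} \cdot 0 + 104\right) \left(-16\right) = -25627 - \left(4 \frac{1}{-11} \cdot 0 + 104\right) \left(-16\right) = -25627 - \left(4 \left(- \frac{1}{11}\right) 0 + 104\right) \left(-16\right) = -25627 - \left(0 + 104\right) \left(-16\right) = -25627 - 104 \left(-16\right) = -25627 - -1664 = -25627 + 1664 = -23963$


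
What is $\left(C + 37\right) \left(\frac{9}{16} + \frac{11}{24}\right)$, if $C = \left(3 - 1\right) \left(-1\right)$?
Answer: $\frac{1715}{48} \approx 35.729$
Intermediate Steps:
$C = -2$ ($C = 2 \left(-1\right) = -2$)
$\left(C + 37\right) \left(\frac{9}{16} + \frac{11}{24}\right) = \left(-2 + 37\right) \left(\frac{9}{16} + \frac{11}{24}\right) = 35 \left(9 \cdot \frac{1}{16} + 11 \cdot \frac{1}{24}\right) = 35 \left(\frac{9}{16} + \frac{11}{24}\right) = 35 \cdot \frac{49}{48} = \frac{1715}{48}$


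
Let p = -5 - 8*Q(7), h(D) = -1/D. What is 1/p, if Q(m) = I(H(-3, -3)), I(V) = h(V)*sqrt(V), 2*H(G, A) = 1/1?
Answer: 5/103 + 8*sqrt(2)/103 ≈ 0.15839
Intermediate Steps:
H(G, A) = 1/2 (H(G, A) = (1/2)/1 = (1/2)*1 = 1/2)
I(V) = -1/sqrt(V) (I(V) = (-1/V)*sqrt(V) = -1/sqrt(V))
Q(m) = -sqrt(2) (Q(m) = -1/1/sqrt(2) = -sqrt(2))
p = -5 + 8*sqrt(2) (p = -5 - (-8)*sqrt(2) = -5 + 8*sqrt(2) ≈ 6.3137)
1/p = 1/(-5 + 8*sqrt(2))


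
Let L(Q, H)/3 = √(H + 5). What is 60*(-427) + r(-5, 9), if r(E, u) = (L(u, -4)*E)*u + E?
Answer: -25760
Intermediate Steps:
L(Q, H) = 3*√(5 + H) (L(Q, H) = 3*√(H + 5) = 3*√(5 + H))
r(E, u) = E + 3*E*u (r(E, u) = ((3*√(5 - 4))*E)*u + E = ((3*√1)*E)*u + E = ((3*1)*E)*u + E = (3*E)*u + E = 3*E*u + E = E + 3*E*u)
60*(-427) + r(-5, 9) = 60*(-427) - 5*(1 + 3*9) = -25620 - 5*(1 + 27) = -25620 - 5*28 = -25620 - 140 = -25760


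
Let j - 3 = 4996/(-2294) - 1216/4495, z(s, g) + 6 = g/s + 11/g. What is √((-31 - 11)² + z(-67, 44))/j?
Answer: 166315*√31559345/12293562 ≈ 76.001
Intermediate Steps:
z(s, g) = -6 + 11/g + g/s (z(s, g) = -6 + (g/s + 11/g) = -6 + (11/g + g/s) = -6 + 11/g + g/s)
j = 91743/166315 (j = 3 + (4996/(-2294) - 1216/4495) = 3 + (4996*(-1/2294) - 1216*1/4495) = 3 + (-2498/1147 - 1216/4495) = 3 - 407202/166315 = 91743/166315 ≈ 0.55162)
√((-31 - 11)² + z(-67, 44))/j = √((-31 - 11)² + (-6 + 11/44 + 44/(-67)))/(91743/166315) = √((-42)² + (-6 + 11*(1/44) + 44*(-1/67)))*(166315/91743) = √(1764 + (-6 + ¼ - 44/67))*(166315/91743) = √(1764 - 1717/268)*(166315/91743) = √(471035/268)*(166315/91743) = (√31559345/134)*(166315/91743) = 166315*√31559345/12293562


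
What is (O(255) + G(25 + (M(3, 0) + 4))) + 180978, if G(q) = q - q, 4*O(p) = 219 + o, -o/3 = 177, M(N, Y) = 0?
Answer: 180900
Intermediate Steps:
o = -531 (o = -3*177 = -531)
O(p) = -78 (O(p) = (219 - 531)/4 = (1/4)*(-312) = -78)
G(q) = 0
(O(255) + G(25 + (M(3, 0) + 4))) + 180978 = (-78 + 0) + 180978 = -78 + 180978 = 180900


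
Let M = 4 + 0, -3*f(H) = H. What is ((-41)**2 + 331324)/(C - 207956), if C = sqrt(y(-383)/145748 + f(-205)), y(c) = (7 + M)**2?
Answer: -30279316554478320/18908921918449681 - 666010*sqrt(3266070903633)/18908921918449681 ≈ -1.6014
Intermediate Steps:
f(H) = -H/3
M = 4
y(c) = 121 (y(c) = (7 + 4)**2 = 11**2 = 121)
C = sqrt(3266070903633)/218622 (C = sqrt(121/145748 - 1/3*(-205)) = sqrt(121*(1/145748) + 205/3) = sqrt(121/145748 + 205/3) = sqrt(29878703/437244) = sqrt(3266070903633)/218622 ≈ 8.2664)
((-41)**2 + 331324)/(C - 207956) = ((-41)**2 + 331324)/(sqrt(3266070903633)/218622 - 207956) = (1681 + 331324)/(-207956 + sqrt(3266070903633)/218622) = 333005/(-207956 + sqrt(3266070903633)/218622)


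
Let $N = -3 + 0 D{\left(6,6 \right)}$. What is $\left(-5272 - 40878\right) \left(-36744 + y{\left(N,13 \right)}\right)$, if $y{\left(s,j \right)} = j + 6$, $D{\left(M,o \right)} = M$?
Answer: $1694858750$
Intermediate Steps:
$N = -3$ ($N = -3 + 0 \cdot 6 = -3 + 0 = -3$)
$y{\left(s,j \right)} = 6 + j$
$\left(-5272 - 40878\right) \left(-36744 + y{\left(N,13 \right)}\right) = \left(-5272 - 40878\right) \left(-36744 + \left(6 + 13\right)\right) = \left(-5272 - 40878\right) \left(-36744 + 19\right) = \left(-46150\right) \left(-36725\right) = 1694858750$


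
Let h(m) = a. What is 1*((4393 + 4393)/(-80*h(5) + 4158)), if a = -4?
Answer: 4393/2239 ≈ 1.9620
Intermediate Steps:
h(m) = -4
1*((4393 + 4393)/(-80*h(5) + 4158)) = 1*((4393 + 4393)/(-80*(-4) + 4158)) = 1*(8786/(320 + 4158)) = 1*(8786/4478) = 1*(8786*(1/4478)) = 1*(4393/2239) = 4393/2239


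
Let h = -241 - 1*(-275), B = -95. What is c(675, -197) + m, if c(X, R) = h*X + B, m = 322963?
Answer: 345818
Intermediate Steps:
h = 34 (h = -241 + 275 = 34)
c(X, R) = -95 + 34*X (c(X, R) = 34*X - 95 = -95 + 34*X)
c(675, -197) + m = (-95 + 34*675) + 322963 = (-95 + 22950) + 322963 = 22855 + 322963 = 345818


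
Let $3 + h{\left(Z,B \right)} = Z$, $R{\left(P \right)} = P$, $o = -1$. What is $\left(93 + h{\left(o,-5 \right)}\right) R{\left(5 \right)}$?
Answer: $445$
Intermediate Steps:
$h{\left(Z,B \right)} = -3 + Z$
$\left(93 + h{\left(o,-5 \right)}\right) R{\left(5 \right)} = \left(93 - 4\right) 5 = 89 \cdot 5 = 445$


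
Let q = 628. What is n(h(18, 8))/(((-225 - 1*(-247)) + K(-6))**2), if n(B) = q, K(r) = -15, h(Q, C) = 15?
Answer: 628/49 ≈ 12.816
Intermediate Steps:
n(B) = 628
n(h(18, 8))/(((-225 - 1*(-247)) + K(-6))**2) = 628/(((-225 - 1*(-247)) - 15)**2) = 628/(((-225 + 247) - 15)**2) = 628/((22 - 15)**2) = 628/(7**2) = 628/49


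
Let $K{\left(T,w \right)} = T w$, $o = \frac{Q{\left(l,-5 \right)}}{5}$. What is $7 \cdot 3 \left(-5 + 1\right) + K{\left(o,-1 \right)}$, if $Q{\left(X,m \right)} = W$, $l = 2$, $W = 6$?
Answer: $- \frac{426}{5} \approx -85.2$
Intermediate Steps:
$Q{\left(X,m \right)} = 6$
$o = \frac{6}{5} \approx 1.2$
$7 \cdot 3 \left(-5 + 1\right) + K{\left(o,-1 \right)} = 7 \cdot 3 \left(-5 + 1\right) + \frac{6}{5} \left(-1\right) = 7 \cdot 3 \left(-4\right) - \frac{6}{5} = 7 \left(-12\right) - \frac{6}{5} = -84 - \frac{6}{5} = - \frac{426}{5}$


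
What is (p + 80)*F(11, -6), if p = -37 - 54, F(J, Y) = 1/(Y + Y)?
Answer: 11/12 ≈ 0.91667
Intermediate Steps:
F(J, Y) = 1/(2*Y)
p = -91
(p + 80)*F(11, -6) = (-91 + 80)*((½)/(-6)) = -11*(-1)/(2*6) = -11*(-1/12) = 11/12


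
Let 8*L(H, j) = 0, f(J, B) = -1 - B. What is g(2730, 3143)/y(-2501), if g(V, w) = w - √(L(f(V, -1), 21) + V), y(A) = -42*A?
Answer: 449/15006 - √2730/105042 ≈ 0.029424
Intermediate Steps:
L(H, j) = 0 (L(H, j) = (⅛)*0 = 0)
g(V, w) = w - √V (g(V, w) = w - √(0 + V) = w - √V)
g(2730, 3143)/y(-2501) = (3143 - √2730)/((-42*(-2501))) = (3143 - √2730)/105042 = (3143 - √2730)*(1/105042) = 449/15006 - √2730/105042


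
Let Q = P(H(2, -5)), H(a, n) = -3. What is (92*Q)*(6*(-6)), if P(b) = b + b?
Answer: 19872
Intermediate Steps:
P(b) = 2*b
Q = -6 (Q = 2*(-3) = -6)
(92*Q)*(6*(-6)) = (92*(-6))*(6*(-6)) = -552*(-36) = 19872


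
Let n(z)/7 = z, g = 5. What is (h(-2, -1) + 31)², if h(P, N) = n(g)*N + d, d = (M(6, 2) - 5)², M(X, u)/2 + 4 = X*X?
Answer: 12089529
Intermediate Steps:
M(X, u) = -8 + 2*X² (M(X, u) = -8 + 2*(X*X) = -8 + 2*X²)
n(z) = 7*z
d = 3481 (d = ((-8 + 2*6²) - 5)² = ((-8 + 2*36) - 5)² = ((-8 + 72) - 5)² = (64 - 5)² = 59² = 3481)
h(P, N) = 3481 + 35*N (h(P, N) = (7*5)*N + 3481 = 35*N + 3481 = 3481 + 35*N)
(h(-2, -1) + 31)² = ((3481 + 35*(-1)) + 31)² = ((3481 - 35) + 31)² = (3446 + 31)² = 3477² = 12089529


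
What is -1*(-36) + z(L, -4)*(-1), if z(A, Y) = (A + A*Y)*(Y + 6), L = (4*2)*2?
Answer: 132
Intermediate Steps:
L = 16 (L = 8*2 = 16)
z(A, Y) = (6 + Y)*(A + A*Y) (z(A, Y) = (A + A*Y)*(6 + Y) = (6 + Y)*(A + A*Y))
-1*(-36) + z(L, -4)*(-1) = -1*(-36) + (16*(6 + (-4)**2 + 7*(-4)))*(-1) = 36 + (16*(6 + 16 - 28))*(-1) = 36 + (16*(-6))*(-1) = 36 - 96*(-1) = 36 + 96 = 132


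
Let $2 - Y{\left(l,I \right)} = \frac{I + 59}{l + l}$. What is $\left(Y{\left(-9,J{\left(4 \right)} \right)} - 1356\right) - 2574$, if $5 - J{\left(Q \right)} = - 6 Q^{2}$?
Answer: $- \frac{35272}{9} \approx -3919.1$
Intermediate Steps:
$J{\left(Q \right)} = 5 + 6 Q^{2}$ ($J{\left(Q \right)} = 5 - - 6 Q^{2} = 5 + 6 Q^{2}$)
$Y{\left(l,I \right)} = 2 - \frac{59 + I}{2 l}$ ($Y{\left(l,I \right)} = 2 - \frac{I + 59}{l + l} = 2 - \frac{59 + I}{2 l}$)
$\left(Y{\left(-9,J{\left(4 \right)} \right)} - 1356\right) - 2574 = \left(\frac{-59 - \left(5 + 6 \cdot 4^{2}\right) + 4 \left(-9\right)}{2 \left(-9\right)} - 1356\right) - 2574 = \left(\frac{1}{2} \left(- \frac{1}{9}\right) \left(-59 - \left(5 + 6 \cdot 16\right) - 36\right) - 1356\right) - 2574 = \left(\frac{1}{2} \left(- \frac{1}{9}\right) \left(-59 - \left(5 + 96\right) - 36\right) - 1356\right) - 2574 = \left(\frac{1}{2} \left(- \frac{1}{9}\right) \left(-59 - 101 - 36\right) - 1356\right) - 2574 = \left(\frac{1}{2} \left(- \frac{1}{9}\right) \left(-196\right) - 1356\right) - 2574 = \left(\frac{98}{9} - 1356\right) - 2574 = - \frac{12106}{9} - 2574 = - \frac{35272}{9}$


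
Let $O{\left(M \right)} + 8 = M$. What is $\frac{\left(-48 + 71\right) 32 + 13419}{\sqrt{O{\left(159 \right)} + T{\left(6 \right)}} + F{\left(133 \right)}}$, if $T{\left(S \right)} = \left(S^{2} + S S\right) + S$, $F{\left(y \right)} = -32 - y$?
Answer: $- \frac{2335575}{26996} - \frac{14155 \sqrt{229}}{26996} \approx -94.45$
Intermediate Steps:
$O{\left(M \right)} = -8 + M$
$T{\left(S \right)} = S + 2 S^{2}$ ($T{\left(S \right)} = \left(S^{2} + S^{2}\right) + S = 2 S^{2} + S = S + 2 S^{2}$)
$\frac{\left(-48 + 71\right) 32 + 13419}{\sqrt{O{\left(159 \right)} + T{\left(6 \right)}} + F{\left(133 \right)}} = \frac{\left(-48 + 71\right) 32 + 13419}{\sqrt{\left(-8 + 159\right) + 6 \left(1 + 2 \cdot 6\right)} - 165} = \frac{23 \cdot 32 + 13419}{\sqrt{151 + 6 \left(1 + 12\right)} - 165} = \frac{736 + 13419}{\sqrt{151 + 6 \cdot 13} - 165} = \frac{14155}{\sqrt{151 + 78} - 165} = \frac{14155}{\sqrt{229} - 165} = \frac{14155}{-165 + \sqrt{229}}$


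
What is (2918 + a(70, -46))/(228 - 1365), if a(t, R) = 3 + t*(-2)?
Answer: -927/379 ≈ -2.4459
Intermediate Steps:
a(t, R) = 3 - 2*t
(2918 + a(70, -46))/(228 - 1365) = (2918 + (3 - 2*70))/(228 - 1365) = (2918 + (3 - 140))/(-1137) = (2918 - 137)*(-1/1137) = 2781*(-1/1137) = -927/379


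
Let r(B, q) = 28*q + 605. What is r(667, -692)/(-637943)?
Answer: 18771/637943 ≈ 0.029424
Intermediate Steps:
r(B, q) = 605 + 28*q
r(667, -692)/(-637943) = (605 + 28*(-692))/(-637943) = (605 - 19376)*(-1/637943) = -18771*(-1/637943) = 18771/637943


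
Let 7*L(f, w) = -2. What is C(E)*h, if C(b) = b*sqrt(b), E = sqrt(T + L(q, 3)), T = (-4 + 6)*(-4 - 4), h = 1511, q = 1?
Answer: 1511*7**(1/4)*114**(3/4)*I**(3/2)/7 ≈ -8661.7 + 8661.7*I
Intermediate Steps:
L(f, w) = -2/7 (L(f, w) = (1/7)*(-2) = -2/7)
T = -16 (T = 2*(-8) = -16)
E = I*sqrt(798)/7 (E = sqrt(-16 - 2/7) = sqrt(-114/7) = I*sqrt(798)/7 ≈ 4.0356*I)
C(b) = b**(3/2)
C(E)*h = (I*sqrt(798)/7)**(3/2)*1511 = (7**(1/4)*114**(3/4)*I**(3/2)/7)*1511 = 1511*7**(1/4)*114**(3/4)*I**(3/2)/7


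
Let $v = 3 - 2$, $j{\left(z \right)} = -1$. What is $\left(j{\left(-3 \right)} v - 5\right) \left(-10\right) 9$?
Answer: $540$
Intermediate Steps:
$v = 1$ ($v = 3 - 2 = 1$)
$\left(j{\left(-3 \right)} v - 5\right) \left(-10\right) 9 = \left(\left(-1\right) 1 - 5\right) \left(-10\right) 9 = \left(-1 - 5\right) \left(-10\right) 9 = \left(-6\right) \left(-10\right) 9 = 60 \cdot 9 = 540$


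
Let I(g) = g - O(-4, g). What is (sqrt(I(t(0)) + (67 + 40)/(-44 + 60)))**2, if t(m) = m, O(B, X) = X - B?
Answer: 43/16 ≈ 2.6875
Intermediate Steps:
I(g) = -4 (I(g) = g - (g - 1*(-4)) = g - (g + 4) = g - (4 + g) = g + (-4 - g) = -4)
(sqrt(I(t(0)) + (67 + 40)/(-44 + 60)))**2 = (sqrt(-4 + (67 + 40)/(-44 + 60)))**2 = (sqrt(-4 + 107/16))**2 = (sqrt(43/16))**2 = (sqrt(43)/4)**2 = 43/16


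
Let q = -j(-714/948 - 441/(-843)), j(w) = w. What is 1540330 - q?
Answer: 68387561127/44398 ≈ 1.5403e+6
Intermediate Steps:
q = 10213/44398 (q = -(-714/948 - 441/(-843)) = -(-714*1/948 - 441*(-1/843)) = -(-119/158 + 147/281) = -1*(-10213/44398) = 10213/44398 ≈ 0.23003)
1540330 - q = 1540330 - 1*10213/44398 = 1540330 - 10213/44398 = 68387561127/44398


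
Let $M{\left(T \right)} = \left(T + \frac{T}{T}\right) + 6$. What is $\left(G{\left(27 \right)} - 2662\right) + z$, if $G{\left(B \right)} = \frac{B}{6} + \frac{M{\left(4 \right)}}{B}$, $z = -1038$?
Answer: $- \frac{199535}{54} \approx -3695.1$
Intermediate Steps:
$M{\left(T \right)} = 7 + T$ ($M{\left(T \right)} = \left(T + 1\right) + 6 = \left(1 + T\right) + 6 = 7 + T$)
$G{\left(B \right)} = \frac{11}{B} + \frac{B}{6}$ ($G{\left(B \right)} = \frac{B}{6} + \frac{7 + 4}{B} = B \frac{1}{6} + \frac{11}{B} = \frac{B}{6} + \frac{11}{B} = \frac{11}{B} + \frac{B}{6}$)
$\left(G{\left(27 \right)} - 2662\right) + z = \left(\left(\frac{11}{27} + \frac{1}{6} \cdot 27\right) - 2662\right) - 1038 = \left(\left(11 \cdot \frac{1}{27} + \frac{9}{2}\right) - 2662\right) - 1038 = \left(\left(\frac{11}{27} + \frac{9}{2}\right) - 2662\right) - 1038 = \left(\frac{265}{54} - 2662\right) - 1038 = - \frac{143483}{54} - 1038 = - \frac{199535}{54}$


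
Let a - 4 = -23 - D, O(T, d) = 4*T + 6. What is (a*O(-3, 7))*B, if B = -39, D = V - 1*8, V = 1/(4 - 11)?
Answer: -17784/7 ≈ -2540.6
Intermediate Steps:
V = -⅐ (V = 1/(-7) = -⅐ ≈ -0.14286)
O(T, d) = 6 + 4*T
D = -57/7 (D = -⅐ - 1*8 = -⅐ - 8 = -57/7 ≈ -8.1429)
a = -76/7 (a = 4 + (-23 - 1*(-57/7)) = 4 + (-23 + 57/7) = 4 - 104/7 = -76/7 ≈ -10.857)
(a*O(-3, 7))*B = -76*(6 + 4*(-3))/7*(-39) = -76*(6 - 12)/7*(-39) = -76/7*(-6)*(-39) = (456/7)*(-39) = -17784/7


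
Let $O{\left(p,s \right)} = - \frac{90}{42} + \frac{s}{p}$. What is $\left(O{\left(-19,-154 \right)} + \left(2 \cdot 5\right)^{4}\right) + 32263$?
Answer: $\frac{5621772}{133} \approx 42269.0$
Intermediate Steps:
$O{\left(p,s \right)} = - \frac{15}{7} + \frac{s}{p}$ ($O{\left(p,s \right)} = \left(-90\right) \frac{1}{42} + \frac{s}{p} = - \frac{15}{7} + \frac{s}{p}$)
$\left(O{\left(-19,-154 \right)} + \left(2 \cdot 5\right)^{4}\right) + 32263 = \left(\left(- \frac{15}{7} - \frac{154}{-19}\right) + \left(2 \cdot 5\right)^{4}\right) + 32263 = \left(\left(- \frac{15}{7} - - \frac{154}{19}\right) + 10^{4}\right) + 32263 = \left(\left(- \frac{15}{7} + \frac{154}{19}\right) + 10000\right) + 32263 = \left(\frac{793}{133} + 10000\right) + 32263 = \frac{1330793}{133} + 32263 = \frac{5621772}{133}$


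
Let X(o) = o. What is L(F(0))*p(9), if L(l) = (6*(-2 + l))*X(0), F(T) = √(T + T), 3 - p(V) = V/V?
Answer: 0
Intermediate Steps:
p(V) = 2 (p(V) = 3 - V/V = 3 - 1*1 = 3 - 1 = 2)
F(T) = √2*√T (F(T) = √(2*T) = √2*√T)
L(l) = 0 (L(l) = (6*(-2 + l))*0 = (-12 + 6*l)*0 = 0)
L(F(0))*p(9) = 0*2 = 0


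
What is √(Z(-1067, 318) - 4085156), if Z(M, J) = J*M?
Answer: I*√4424462 ≈ 2103.4*I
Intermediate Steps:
√(Z(-1067, 318) - 4085156) = √(318*(-1067) - 4085156) = √(-339306 - 4085156) = √(-4424462) = I*√4424462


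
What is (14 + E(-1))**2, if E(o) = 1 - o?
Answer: 256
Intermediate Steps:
(14 + E(-1))**2 = (14 + (1 - 1*(-1)))**2 = (14 + (1 + 1))**2 = (14 + 2)**2 = 16**2 = 256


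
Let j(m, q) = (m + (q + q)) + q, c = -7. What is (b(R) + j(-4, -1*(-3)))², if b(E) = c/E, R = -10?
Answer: 3249/100 ≈ 32.490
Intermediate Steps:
j(m, q) = m + 3*q (j(m, q) = (m + 2*q) + q = m + 3*q)
b(E) = -7/E
(b(R) + j(-4, -1*(-3)))² = (-7/(-10) + (-4 + 3*(-1*(-3))))² = (-7*(-⅒) + (-4 + 3*3))² = (7/10 + (-4 + 9))² = (7/10 + 5)² = (57/10)² = 3249/100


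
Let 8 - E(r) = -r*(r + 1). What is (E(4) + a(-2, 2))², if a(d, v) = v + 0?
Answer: 900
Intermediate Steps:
a(d, v) = v
E(r) = 8 + r*(1 + r) (E(r) = 8 - (-1)*r*(r + 1) = 8 - (-1)*r*(1 + r) = 8 + r*(1 + r))
(E(4) + a(-2, 2))² = ((8 + 4 + 4²) + 2)² = ((8 + 4 + 16) + 2)² = (28 + 2)² = 30² = 900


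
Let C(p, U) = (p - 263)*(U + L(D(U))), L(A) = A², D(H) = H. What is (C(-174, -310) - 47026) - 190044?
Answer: -42097300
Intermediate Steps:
C(p, U) = (-263 + p)*(U + U²) (C(p, U) = (p - 263)*(U + U²) = (-263 + p)*(U + U²))
(C(-174, -310) - 47026) - 190044 = (-310*(-263 - 174 - 263*(-310) - 310*(-174)) - 47026) - 190044 = (-310*(-263 - 174 + 81530 + 53940) - 47026) - 190044 = (-310*135033 - 47026) - 190044 = (-41860230 - 47026) - 190044 = -41907256 - 190044 = -42097300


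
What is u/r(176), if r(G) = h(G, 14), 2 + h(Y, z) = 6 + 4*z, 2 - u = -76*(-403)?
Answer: -15313/30 ≈ -510.43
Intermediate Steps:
u = -30626 (u = 2 - (-76)*(-403) = 2 - 1*30628 = 2 - 30628 = -30626)
h(Y, z) = 4 + 4*z (h(Y, z) = -2 + (6 + 4*z) = 4 + 4*z)
r(G) = 60 (r(G) = 4 + 4*14 = 4 + 56 = 60)
u/r(176) = -30626/60 = -30626*1/60 = -15313/30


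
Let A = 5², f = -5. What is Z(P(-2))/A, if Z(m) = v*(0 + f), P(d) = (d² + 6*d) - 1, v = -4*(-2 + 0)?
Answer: -8/5 ≈ -1.6000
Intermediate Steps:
v = 8 (v = -4*(-2) = 8)
P(d) = -1 + d² + 6*d
Z(m) = -40 (Z(m) = 8*(0 - 5) = 8*(-5) = -40)
A = 25
Z(P(-2))/A = -40/25 = -40*1/25 = -8/5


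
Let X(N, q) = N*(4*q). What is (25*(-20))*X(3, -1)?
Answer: 6000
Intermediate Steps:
X(N, q) = 4*N*q
(25*(-20))*X(3, -1) = (25*(-20))*(4*3*(-1)) = -500*(-12) = 6000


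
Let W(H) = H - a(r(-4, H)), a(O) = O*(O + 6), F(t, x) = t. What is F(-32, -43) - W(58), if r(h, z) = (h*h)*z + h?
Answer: 859230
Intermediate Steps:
r(h, z) = h + z*h² (r(h, z) = h²*z + h = z*h² + h = h + z*h²)
a(O) = O*(6 + O)
W(H) = H - (-4 + 16*H)*(2 + 16*H) (W(H) = H - (-4*(1 - 4*H))*(6 - 4*(1 - 4*H)) = H - (-4 + 16*H)*(6 + (-4 + 16*H)) = H - (-4 + 16*H)*(2 + 16*H))
F(-32, -43) - W(58) = -32 - (8 - 256*58² + 33*58) = -32 - (8 - 256*3364 + 1914) = -32 - (8 - 861184 + 1914) = -32 - 1*(-859262) = -32 + 859262 = 859230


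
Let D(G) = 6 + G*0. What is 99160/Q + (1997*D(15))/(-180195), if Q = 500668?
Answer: 989094352/7518155855 ≈ 0.13156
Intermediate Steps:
D(G) = 6 (D(G) = 6 + 0 = 6)
99160/Q + (1997*D(15))/(-180195) = 99160/500668 + (1997*6)/(-180195) = 99160*(1/500668) + 11982*(-1/180195) = 24790/125167 - 3994/60065 = 989094352/7518155855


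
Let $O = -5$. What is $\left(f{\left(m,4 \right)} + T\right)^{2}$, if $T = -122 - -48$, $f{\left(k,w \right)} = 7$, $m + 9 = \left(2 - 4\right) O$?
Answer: $4489$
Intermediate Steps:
$m = 1$ ($m = -9 + \left(2 - 4\right) \left(-5\right) = -9 - -10 = -9 + 10 = 1$)
$T = -74$ ($T = -122 + 48 = -74$)
$\left(f{\left(m,4 \right)} + T\right)^{2} = \left(7 - 74\right)^{2} = \left(-67\right)^{2} = 4489$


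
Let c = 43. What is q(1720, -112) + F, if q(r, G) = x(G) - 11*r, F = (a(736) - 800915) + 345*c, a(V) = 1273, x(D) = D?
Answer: -803839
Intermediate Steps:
F = -784807 (F = (1273 - 800915) + 345*43 = -799642 + 14835 = -784807)
q(r, G) = G - 11*r
q(1720, -112) + F = (-112 - 11*1720) - 784807 = (-112 - 18920) - 784807 = -19032 - 784807 = -803839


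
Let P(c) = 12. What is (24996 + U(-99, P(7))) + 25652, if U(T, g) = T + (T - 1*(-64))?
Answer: 50514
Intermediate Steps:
U(T, g) = 64 + 2*T (U(T, g) = T + (T + 64) = T + (64 + T) = 64 + 2*T)
(24996 + U(-99, P(7))) + 25652 = (24996 + (64 + 2*(-99))) + 25652 = (24996 + (64 - 198)) + 25652 = (24996 - 134) + 25652 = 24862 + 25652 = 50514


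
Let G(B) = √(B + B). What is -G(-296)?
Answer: -4*I*√37 ≈ -24.331*I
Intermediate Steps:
G(B) = √2*√B (G(B) = √(2*B) = √2*√B)
-G(-296) = -√2*√(-296) = -√2*2*I*√74 = -4*I*√37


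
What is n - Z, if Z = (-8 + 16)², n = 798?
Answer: 734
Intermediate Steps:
Z = 64 (Z = 8² = 64)
n - Z = 798 - 1*64 = 798 - 64 = 734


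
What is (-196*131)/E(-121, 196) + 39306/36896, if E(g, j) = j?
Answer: -2397035/18448 ≈ -129.93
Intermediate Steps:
(-196*131)/E(-121, 196) + 39306/36896 = -196*131/196 + 39306/36896 = -25676*1/196 + 39306*(1/36896) = -131 + 19653/18448 = -2397035/18448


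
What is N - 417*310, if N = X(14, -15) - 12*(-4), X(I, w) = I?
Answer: -129208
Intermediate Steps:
N = 62 (N = 14 - 12*(-4) = 14 - 1*(-48) = 14 + 48 = 62)
N - 417*310 = 62 - 417*310 = 62 - 129270 = -129208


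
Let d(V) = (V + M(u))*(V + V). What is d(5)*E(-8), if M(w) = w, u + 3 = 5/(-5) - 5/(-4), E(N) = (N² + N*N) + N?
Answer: 2700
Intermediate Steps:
E(N) = N + 2*N² (E(N) = (N² + N²) + N = 2*N² + N = N + 2*N²)
u = -11/4 (u = -3 + (5/(-5) - 5/(-4)) = -3 + (5*(-⅕) - 5*(-¼)) = -3 + (-1 + 5/4) = -3 + ¼ = -11/4 ≈ -2.7500)
d(V) = 2*V*(-11/4 + V) (d(V) = (V - 11/4)*(V + V) = (-11/4 + V)*(2*V) = 2*V*(-11/4 + V))
d(5)*E(-8) = ((½)*5*(-11 + 4*5))*(-8*(1 + 2*(-8))) = ((½)*5*(-11 + 20))*(-8*(1 - 16)) = ((½)*5*9)*(-8*(-15)) = (45/2)*120 = 2700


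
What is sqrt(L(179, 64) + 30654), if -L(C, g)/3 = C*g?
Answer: I*sqrt(3714) ≈ 60.943*I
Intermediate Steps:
L(C, g) = -3*C*g
sqrt(L(179, 64) + 30654) = sqrt(-3*179*64 + 30654) = sqrt(-34368 + 30654) = sqrt(-3714) = I*sqrt(3714)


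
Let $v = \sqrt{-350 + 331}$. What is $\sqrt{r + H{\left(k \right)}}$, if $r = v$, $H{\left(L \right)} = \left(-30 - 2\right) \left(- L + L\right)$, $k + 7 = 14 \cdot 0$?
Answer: $\sqrt[4]{19} \sqrt{i} \approx 1.4763 + 1.4763 i$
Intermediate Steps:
$k = -7$ ($k = -7 + 14 \cdot 0 = -7 + 0 = -7$)
$H{\left(L \right)} = 0$ ($H{\left(L \right)} = \left(-32\right) 0 = 0$)
$v = i \sqrt{19}$ ($v = \sqrt{-19} = i \sqrt{19} \approx 4.3589 i$)
$r = i \sqrt{19} \approx 4.3589 i$
$\sqrt{r + H{\left(k \right)}} = \sqrt{i \sqrt{19} + 0} = \sqrt{i \sqrt{19}} = \sqrt[4]{19} \sqrt{i}$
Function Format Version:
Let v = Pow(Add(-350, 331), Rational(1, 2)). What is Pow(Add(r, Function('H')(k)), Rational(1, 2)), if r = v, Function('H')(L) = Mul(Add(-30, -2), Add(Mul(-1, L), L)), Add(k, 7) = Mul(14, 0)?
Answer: Mul(Pow(19, Rational(1, 4)), Pow(I, Rational(1, 2))) ≈ Add(1.4763, Mul(1.4763, I))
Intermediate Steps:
k = -7 (k = Add(-7, Mul(14, 0)) = Add(-7, 0) = -7)
Function('H')(L) = 0 (Function('H')(L) = Mul(-32, 0) = 0)
v = Mul(I, Pow(19, Rational(1, 2))) (v = Pow(-19, Rational(1, 2)) = Mul(I, Pow(19, Rational(1, 2))) ≈ Mul(4.3589, I))
r = Mul(I, Pow(19, Rational(1, 2))) ≈ Mul(4.3589, I)
Pow(Add(r, Function('H')(k)), Rational(1, 2)) = Pow(Add(Mul(I, Pow(19, Rational(1, 2))), 0), Rational(1, 2)) = Pow(Mul(I, Pow(19, Rational(1, 2))), Rational(1, 2)) = Mul(Pow(19, Rational(1, 4)), Pow(I, Rational(1, 2)))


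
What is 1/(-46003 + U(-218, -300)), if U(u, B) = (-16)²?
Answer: -1/45747 ≈ -2.1859e-5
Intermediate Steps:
U(u, B) = 256
1/(-46003 + U(-218, -300)) = 1/(-46003 + 256) = 1/(-45747) = -1/45747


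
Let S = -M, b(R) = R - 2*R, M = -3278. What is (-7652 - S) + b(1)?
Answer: -10931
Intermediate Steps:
b(R) = -R
S = 3278 (S = -1*(-3278) = 3278)
(-7652 - S) + b(1) = (-7652 - 1*3278) - 1*1 = (-7652 - 3278) - 1 = -10930 - 1 = -10931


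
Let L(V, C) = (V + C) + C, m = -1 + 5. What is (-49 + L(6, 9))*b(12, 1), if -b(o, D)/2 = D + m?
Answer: 250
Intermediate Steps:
m = 4
b(o, D) = -8 - 2*D (b(o, D) = -2*(D + 4) = -2*(4 + D) = -8 - 2*D)
L(V, C) = V + 2*C (L(V, C) = (C + V) + C = V + 2*C)
(-49 + L(6, 9))*b(12, 1) = (-49 + (6 + 2*9))*(-8 - 2*1) = (-49 + (6 + 18))*(-8 - 2) = (-49 + 24)*(-10) = -25*(-10) = 250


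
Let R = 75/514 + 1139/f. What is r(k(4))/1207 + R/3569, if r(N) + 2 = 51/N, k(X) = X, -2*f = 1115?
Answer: 41352073647/4937667030260 ≈ 0.0083748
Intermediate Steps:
f = -1115/2 (f = -1/2*1115 = -1115/2 ≈ -557.50)
R = -1087267/573110 (R = 75/514 + 1139/(-1115/2) = 75*(1/514) + 1139*(-2/1115) = 75/514 - 2278/1115 = -1087267/573110 ≈ -1.8971)
r(N) = -2 + 51/N
r(k(4))/1207 + R/3569 = (-2 + 51/4)/1207 - 1087267/573110/3569 = (-2 + 51*(1/4))*(1/1207) - 1087267/573110*1/3569 = (-2 + 51/4)*(1/1207) - 1087267/2045429590 = (43/4)*(1/1207) - 1087267/2045429590 = 43/4828 - 1087267/2045429590 = 41352073647/4937667030260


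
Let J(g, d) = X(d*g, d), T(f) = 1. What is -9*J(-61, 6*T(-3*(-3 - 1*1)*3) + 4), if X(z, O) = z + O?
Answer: 5400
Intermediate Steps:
X(z, O) = O + z
J(g, d) = d + d*g
-9*J(-61, 6*T(-3*(-3 - 1*1)*3) + 4) = -9*(6*1 + 4)*(1 - 61) = -9*(6 + 4)*(-60) = -90*(-60) = -9*(-600) = 5400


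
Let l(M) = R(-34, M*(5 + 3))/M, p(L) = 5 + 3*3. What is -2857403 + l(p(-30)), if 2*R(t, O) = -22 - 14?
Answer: -20001830/7 ≈ -2.8574e+6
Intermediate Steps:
R(t, O) = -18 (R(t, O) = (-22 - 14)/2 = (½)*(-36) = -18)
p(L) = 14 (p(L) = 5 + 9 = 14)
l(M) = -18/M
-2857403 + l(p(-30)) = -2857403 - 18/14 = -2857403 - 18*1/14 = -2857403 - 9/7 = -20001830/7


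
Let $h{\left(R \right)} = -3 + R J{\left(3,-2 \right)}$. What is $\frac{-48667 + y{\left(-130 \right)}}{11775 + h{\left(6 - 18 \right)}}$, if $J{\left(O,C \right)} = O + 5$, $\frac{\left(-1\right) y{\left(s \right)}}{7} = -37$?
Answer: $- \frac{4034}{973} \approx -4.1459$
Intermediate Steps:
$y{\left(s \right)} = 259$ ($y{\left(s \right)} = \left(-7\right) \left(-37\right) = 259$)
$J{\left(O,C \right)} = 5 + O$
$h{\left(R \right)} = -3 + 8 R$ ($h{\left(R \right)} = -3 + R \left(5 + 3\right) = -3 + R 8 = -3 + 8 R$)
$\frac{-48667 + y{\left(-130 \right)}}{11775 + h{\left(6 - 18 \right)}} = \frac{-48667 + 259}{11775 + \left(-3 + 8 \left(6 - 18\right)\right)} = - \frac{48408}{11775 + \left(-3 + 8 \left(6 - 18\right)\right)} = - \frac{48408}{11775 + \left(-3 + 8 \left(-12\right)\right)} = - \frac{48408}{11775 - 99} = - \frac{48408}{11676} = \left(-48408\right) \frac{1}{11676} = - \frac{4034}{973}$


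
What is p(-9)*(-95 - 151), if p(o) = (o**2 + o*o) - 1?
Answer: -39606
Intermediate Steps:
p(o) = -1 + 2*o**2 (p(o) = (o**2 + o**2) - 1 = 2*o**2 - 1 = -1 + 2*o**2)
p(-9)*(-95 - 151) = (-1 + 2*(-9)**2)*(-95 - 151) = (-1 + 2*81)*(-246) = (-1 + 162)*(-246) = 161*(-246) = -39606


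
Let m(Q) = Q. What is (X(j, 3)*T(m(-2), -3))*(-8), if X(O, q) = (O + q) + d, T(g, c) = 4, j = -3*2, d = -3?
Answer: 192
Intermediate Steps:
j = -6
X(O, q) = -3 + O + q (X(O, q) = (O + q) - 3 = -3 + O + q)
(X(j, 3)*T(m(-2), -3))*(-8) = ((-3 - 6 + 3)*4)*(-8) = -6*4*(-8) = -24*(-8) = 192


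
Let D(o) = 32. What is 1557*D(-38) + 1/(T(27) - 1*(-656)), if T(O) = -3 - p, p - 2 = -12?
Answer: 33033313/663 ≈ 49824.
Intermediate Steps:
p = -10 (p = 2 - 12 = -10)
T(O) = 7 (T(O) = -3 - 1*(-10) = -3 + 10 = 7)
1557*D(-38) + 1/(T(27) - 1*(-656)) = 1557*32 + 1/(7 - 1*(-656)) = 49824 + 1/(7 + 656) = 49824 + 1/663 = 33033313/663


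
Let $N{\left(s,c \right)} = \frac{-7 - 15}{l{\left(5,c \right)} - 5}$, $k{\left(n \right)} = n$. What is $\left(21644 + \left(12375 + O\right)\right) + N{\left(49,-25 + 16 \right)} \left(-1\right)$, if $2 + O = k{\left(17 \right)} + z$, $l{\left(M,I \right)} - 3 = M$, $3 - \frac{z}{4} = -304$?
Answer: $\frac{105808}{3} \approx 35269.0$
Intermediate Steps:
$z = 1228$ ($z = 12 - -1216 = 12 + 1216 = 1228$)
$l{\left(M,I \right)} = 3 + M$
$O = 1243$ ($O = -2 + \left(17 + 1228\right) = -2 + 1245 = 1243$)
$N{\left(s,c \right)} = - \frac{22}{3}$ ($N{\left(s,c \right)} = \frac{-7 - 15}{\left(3 + 5\right) - 5} = - \frac{22}{8 - 5} = - \frac{22}{3}$)
$\left(21644 + \left(12375 + O\right)\right) + N{\left(49,-25 + 16 \right)} \left(-1\right) = \left(21644 + \left(12375 + 1243\right)\right) - - \frac{22}{3} = \left(21644 + 13618\right) + \frac{22}{3} = 35262 + \frac{22}{3} = \frac{105808}{3}$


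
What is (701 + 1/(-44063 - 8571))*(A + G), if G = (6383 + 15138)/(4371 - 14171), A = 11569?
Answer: 597483331280001/73687600 ≈ 8.1083e+6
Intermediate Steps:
G = -21521/9800 (G = 21521/(-9800) = 21521*(-1/9800) = -21521/9800 ≈ -2.1960)
(701 + 1/(-44063 - 8571))*(A + G) = (701 + 1/(-44063 - 8571))*(11569 - 21521/9800) = (701 + 1/(-52634))*(113354679/9800) = (701 - 1/52634)*(113354679/9800) = (36896433/52634)*(113354679/9800) = 597483331280001/73687600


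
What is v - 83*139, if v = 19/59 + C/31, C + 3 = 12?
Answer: -21100053/1829 ≈ -11536.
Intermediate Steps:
C = 9 (C = -3 + 12 = 9)
v = 1120/1829 (v = 19/59 + 9/31 = 1120/1829 ≈ 0.61236)
v - 83*139 = 1120/1829 - 83*139 = 1120/1829 - 11537 = -21100053/1829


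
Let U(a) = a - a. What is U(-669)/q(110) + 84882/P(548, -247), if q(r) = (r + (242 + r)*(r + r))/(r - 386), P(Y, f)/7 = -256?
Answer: -6063/128 ≈ -47.367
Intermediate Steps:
P(Y, f) = -1792 (P(Y, f) = 7*(-256) = -1792)
q(r) = (r + 2*r*(242 + r))/(-386 + r) (q(r) = (r + (242 + r)*(2*r))/(-386 + r) = (r + 2*r*(242 + r))/(-386 + r))
U(a) = 0
U(-669)/q(110) + 84882/P(548, -247) = 0/((110*(485 + 2*110)/(-386 + 110))) + 84882/(-1792) = 0/((110*(485 + 220)/(-276))) + 84882*(-1/1792) = 0/((110*(-1/276)*705)) - 6063/128 = 0/(-12925/46) - 6063/128 = 0*(-46/12925) - 6063/128 = 0 - 6063/128 = -6063/128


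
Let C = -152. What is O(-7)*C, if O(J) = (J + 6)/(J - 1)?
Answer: -19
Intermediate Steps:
O(J) = (6 + J)/(-1 + J)
O(-7)*C = ((6 - 7)/(-1 - 7))*(-152) = (-1/(-8))*(-152) = -⅛*(-1)*(-152) = (⅛)*(-152) = -19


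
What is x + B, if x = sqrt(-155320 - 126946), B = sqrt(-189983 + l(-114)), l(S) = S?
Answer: I*(sqrt(190097) + sqrt(282266)) ≈ 967.29*I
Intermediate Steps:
B = I*sqrt(190097) (B = sqrt(-189983 - 114) = sqrt(-190097) = I*sqrt(190097) ≈ 436.0*I)
x = I*sqrt(282266) (x = sqrt(-282266) = I*sqrt(282266) ≈ 531.29*I)
x + B = I*sqrt(282266) + I*sqrt(190097) = I*sqrt(190097) + I*sqrt(282266)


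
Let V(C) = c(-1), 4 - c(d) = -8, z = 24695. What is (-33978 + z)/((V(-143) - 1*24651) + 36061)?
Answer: -9283/11422 ≈ -0.81273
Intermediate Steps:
c(d) = 12 (c(d) = 4 - 1*(-8) = 4 + 8 = 12)
V(C) = 12
(-33978 + z)/((V(-143) - 1*24651) + 36061) = (-33978 + 24695)/((12 - 1*24651) + 36061) = -9283/((12 - 24651) + 36061) = -9283/(-24639 + 36061) = -9283/11422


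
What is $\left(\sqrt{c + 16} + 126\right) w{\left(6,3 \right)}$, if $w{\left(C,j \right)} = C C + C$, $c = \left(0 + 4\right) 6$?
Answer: $5292 + 84 \sqrt{10} \approx 5557.6$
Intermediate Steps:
$c = 24$ ($c = 4 \cdot 6 = 24$)
$w{\left(C,j \right)} = C + C^{2}$ ($w{\left(C,j \right)} = C^{2} + C = C + C^{2}$)
$\left(\sqrt{c + 16} + 126\right) w{\left(6,3 \right)} = \left(\sqrt{24 + 16} + 126\right) 6 \left(1 + 6\right) = \left(\sqrt{40} + 126\right) 6 \cdot 7 = \left(2 \sqrt{10} + 126\right) 42 = \left(126 + 2 \sqrt{10}\right) 42 = 5292 + 84 \sqrt{10}$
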